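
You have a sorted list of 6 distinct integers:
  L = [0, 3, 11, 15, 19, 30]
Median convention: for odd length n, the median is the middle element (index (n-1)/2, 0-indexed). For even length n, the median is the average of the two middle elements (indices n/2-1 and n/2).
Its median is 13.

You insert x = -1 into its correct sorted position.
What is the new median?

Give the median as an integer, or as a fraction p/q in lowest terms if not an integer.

Old list (sorted, length 6): [0, 3, 11, 15, 19, 30]
Old median = 13
Insert x = -1
Old length even (6). Middle pair: indices 2,3 = 11,15.
New length odd (7). New median = single middle element.
x = -1: 0 elements are < x, 6 elements are > x.
New sorted list: [-1, 0, 3, 11, 15, 19, 30]
New median = 11

Answer: 11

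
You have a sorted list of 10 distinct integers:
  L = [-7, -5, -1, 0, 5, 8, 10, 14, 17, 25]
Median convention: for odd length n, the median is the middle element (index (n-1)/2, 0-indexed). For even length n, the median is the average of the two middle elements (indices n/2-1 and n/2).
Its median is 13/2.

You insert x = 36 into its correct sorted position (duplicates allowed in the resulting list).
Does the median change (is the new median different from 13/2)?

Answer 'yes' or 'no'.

Old median = 13/2
Insert x = 36
New median = 8
Changed? yes

Answer: yes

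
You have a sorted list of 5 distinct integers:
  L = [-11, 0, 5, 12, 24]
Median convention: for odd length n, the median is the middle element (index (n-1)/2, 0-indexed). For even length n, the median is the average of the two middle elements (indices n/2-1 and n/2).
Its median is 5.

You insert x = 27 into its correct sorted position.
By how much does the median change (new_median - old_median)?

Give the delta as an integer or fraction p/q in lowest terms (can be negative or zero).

Answer: 7/2

Derivation:
Old median = 5
After inserting x = 27: new sorted = [-11, 0, 5, 12, 24, 27]
New median = 17/2
Delta = 17/2 - 5 = 7/2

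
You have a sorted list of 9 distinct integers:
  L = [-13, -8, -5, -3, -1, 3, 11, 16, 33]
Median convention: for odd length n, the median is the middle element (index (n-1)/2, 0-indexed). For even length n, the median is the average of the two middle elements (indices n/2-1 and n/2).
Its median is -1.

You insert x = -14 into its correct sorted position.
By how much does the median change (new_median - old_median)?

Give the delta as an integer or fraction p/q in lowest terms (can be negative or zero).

Old median = -1
After inserting x = -14: new sorted = [-14, -13, -8, -5, -3, -1, 3, 11, 16, 33]
New median = -2
Delta = -2 - -1 = -1

Answer: -1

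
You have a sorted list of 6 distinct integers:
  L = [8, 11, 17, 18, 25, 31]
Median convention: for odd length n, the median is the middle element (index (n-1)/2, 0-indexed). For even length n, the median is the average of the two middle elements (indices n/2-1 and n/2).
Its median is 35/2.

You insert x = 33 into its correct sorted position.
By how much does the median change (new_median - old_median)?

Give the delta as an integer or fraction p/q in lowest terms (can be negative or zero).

Old median = 35/2
After inserting x = 33: new sorted = [8, 11, 17, 18, 25, 31, 33]
New median = 18
Delta = 18 - 35/2 = 1/2

Answer: 1/2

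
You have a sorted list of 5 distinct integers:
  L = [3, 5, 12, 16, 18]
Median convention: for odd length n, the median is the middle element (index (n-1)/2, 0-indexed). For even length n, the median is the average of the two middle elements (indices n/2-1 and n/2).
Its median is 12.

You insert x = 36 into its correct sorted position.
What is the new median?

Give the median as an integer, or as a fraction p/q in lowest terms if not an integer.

Answer: 14

Derivation:
Old list (sorted, length 5): [3, 5, 12, 16, 18]
Old median = 12
Insert x = 36
Old length odd (5). Middle was index 2 = 12.
New length even (6). New median = avg of two middle elements.
x = 36: 5 elements are < x, 0 elements are > x.
New sorted list: [3, 5, 12, 16, 18, 36]
New median = 14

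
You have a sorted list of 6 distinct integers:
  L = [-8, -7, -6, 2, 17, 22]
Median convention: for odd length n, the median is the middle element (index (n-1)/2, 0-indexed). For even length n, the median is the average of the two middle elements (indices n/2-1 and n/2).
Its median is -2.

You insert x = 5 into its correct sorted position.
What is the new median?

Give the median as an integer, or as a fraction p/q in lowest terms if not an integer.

Answer: 2

Derivation:
Old list (sorted, length 6): [-8, -7, -6, 2, 17, 22]
Old median = -2
Insert x = 5
Old length even (6). Middle pair: indices 2,3 = -6,2.
New length odd (7). New median = single middle element.
x = 5: 4 elements are < x, 2 elements are > x.
New sorted list: [-8, -7, -6, 2, 5, 17, 22]
New median = 2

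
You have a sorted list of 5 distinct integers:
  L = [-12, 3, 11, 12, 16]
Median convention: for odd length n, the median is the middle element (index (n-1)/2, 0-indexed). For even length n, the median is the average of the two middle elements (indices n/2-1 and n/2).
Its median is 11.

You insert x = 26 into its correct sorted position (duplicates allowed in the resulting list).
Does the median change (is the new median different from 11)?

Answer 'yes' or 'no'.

Answer: yes

Derivation:
Old median = 11
Insert x = 26
New median = 23/2
Changed? yes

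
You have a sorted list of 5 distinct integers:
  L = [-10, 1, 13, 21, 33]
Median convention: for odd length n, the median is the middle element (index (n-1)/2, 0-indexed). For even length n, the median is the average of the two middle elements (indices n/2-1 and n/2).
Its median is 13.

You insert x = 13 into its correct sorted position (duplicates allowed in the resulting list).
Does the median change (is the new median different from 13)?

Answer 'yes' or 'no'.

Answer: no

Derivation:
Old median = 13
Insert x = 13
New median = 13
Changed? no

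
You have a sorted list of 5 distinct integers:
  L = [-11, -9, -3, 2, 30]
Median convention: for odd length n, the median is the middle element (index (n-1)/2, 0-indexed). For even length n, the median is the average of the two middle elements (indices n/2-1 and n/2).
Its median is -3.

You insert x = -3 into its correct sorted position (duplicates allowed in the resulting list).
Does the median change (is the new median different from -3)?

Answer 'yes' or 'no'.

Answer: no

Derivation:
Old median = -3
Insert x = -3
New median = -3
Changed? no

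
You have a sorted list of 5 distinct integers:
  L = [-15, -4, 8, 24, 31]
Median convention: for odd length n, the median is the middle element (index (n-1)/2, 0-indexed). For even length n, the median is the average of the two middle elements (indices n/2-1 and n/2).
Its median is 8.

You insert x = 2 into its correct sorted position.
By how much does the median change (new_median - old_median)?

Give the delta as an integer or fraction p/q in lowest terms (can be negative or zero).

Answer: -3

Derivation:
Old median = 8
After inserting x = 2: new sorted = [-15, -4, 2, 8, 24, 31]
New median = 5
Delta = 5 - 8 = -3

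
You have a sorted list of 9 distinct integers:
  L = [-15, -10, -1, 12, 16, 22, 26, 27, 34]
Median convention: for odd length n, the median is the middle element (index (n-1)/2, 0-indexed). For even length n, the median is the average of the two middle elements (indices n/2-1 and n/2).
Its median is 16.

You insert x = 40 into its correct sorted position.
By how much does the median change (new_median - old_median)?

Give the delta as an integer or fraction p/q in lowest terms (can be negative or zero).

Old median = 16
After inserting x = 40: new sorted = [-15, -10, -1, 12, 16, 22, 26, 27, 34, 40]
New median = 19
Delta = 19 - 16 = 3

Answer: 3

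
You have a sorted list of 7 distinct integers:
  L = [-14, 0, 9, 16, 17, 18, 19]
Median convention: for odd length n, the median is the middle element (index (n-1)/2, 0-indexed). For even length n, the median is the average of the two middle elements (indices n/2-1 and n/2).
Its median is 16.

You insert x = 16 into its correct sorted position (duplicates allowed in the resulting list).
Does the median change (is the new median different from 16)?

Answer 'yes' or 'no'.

Answer: no

Derivation:
Old median = 16
Insert x = 16
New median = 16
Changed? no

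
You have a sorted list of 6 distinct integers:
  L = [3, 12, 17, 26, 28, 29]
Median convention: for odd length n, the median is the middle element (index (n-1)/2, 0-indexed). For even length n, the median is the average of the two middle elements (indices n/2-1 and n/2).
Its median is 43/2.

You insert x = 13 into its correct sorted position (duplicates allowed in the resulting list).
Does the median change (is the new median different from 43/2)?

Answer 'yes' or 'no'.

Answer: yes

Derivation:
Old median = 43/2
Insert x = 13
New median = 17
Changed? yes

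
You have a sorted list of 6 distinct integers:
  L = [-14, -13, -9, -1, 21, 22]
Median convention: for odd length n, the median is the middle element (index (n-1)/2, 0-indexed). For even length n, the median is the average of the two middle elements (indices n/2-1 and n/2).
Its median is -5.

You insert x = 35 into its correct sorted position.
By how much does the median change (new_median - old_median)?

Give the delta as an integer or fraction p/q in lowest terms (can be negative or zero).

Answer: 4

Derivation:
Old median = -5
After inserting x = 35: new sorted = [-14, -13, -9, -1, 21, 22, 35]
New median = -1
Delta = -1 - -5 = 4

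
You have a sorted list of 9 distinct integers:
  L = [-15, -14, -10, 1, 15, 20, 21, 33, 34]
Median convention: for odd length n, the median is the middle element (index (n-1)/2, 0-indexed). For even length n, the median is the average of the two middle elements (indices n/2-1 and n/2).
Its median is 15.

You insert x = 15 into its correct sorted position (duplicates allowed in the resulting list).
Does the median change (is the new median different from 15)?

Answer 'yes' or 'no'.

Answer: no

Derivation:
Old median = 15
Insert x = 15
New median = 15
Changed? no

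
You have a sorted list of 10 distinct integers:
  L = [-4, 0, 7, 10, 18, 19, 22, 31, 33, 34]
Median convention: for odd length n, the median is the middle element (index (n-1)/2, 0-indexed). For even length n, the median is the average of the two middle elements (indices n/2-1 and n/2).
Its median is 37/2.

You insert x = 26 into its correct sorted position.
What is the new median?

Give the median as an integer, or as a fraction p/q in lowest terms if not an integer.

Answer: 19

Derivation:
Old list (sorted, length 10): [-4, 0, 7, 10, 18, 19, 22, 31, 33, 34]
Old median = 37/2
Insert x = 26
Old length even (10). Middle pair: indices 4,5 = 18,19.
New length odd (11). New median = single middle element.
x = 26: 7 elements are < x, 3 elements are > x.
New sorted list: [-4, 0, 7, 10, 18, 19, 22, 26, 31, 33, 34]
New median = 19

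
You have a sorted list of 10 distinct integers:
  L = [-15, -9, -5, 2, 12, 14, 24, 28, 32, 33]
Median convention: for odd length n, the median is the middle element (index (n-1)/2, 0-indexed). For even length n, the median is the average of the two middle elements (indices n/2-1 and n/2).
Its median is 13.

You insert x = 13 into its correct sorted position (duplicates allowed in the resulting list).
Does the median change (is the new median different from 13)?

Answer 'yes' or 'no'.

Answer: no

Derivation:
Old median = 13
Insert x = 13
New median = 13
Changed? no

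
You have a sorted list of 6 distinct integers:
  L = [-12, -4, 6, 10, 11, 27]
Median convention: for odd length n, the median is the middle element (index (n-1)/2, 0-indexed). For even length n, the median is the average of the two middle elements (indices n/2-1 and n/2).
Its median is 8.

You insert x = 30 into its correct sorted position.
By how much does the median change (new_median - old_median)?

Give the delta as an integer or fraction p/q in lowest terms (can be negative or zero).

Answer: 2

Derivation:
Old median = 8
After inserting x = 30: new sorted = [-12, -4, 6, 10, 11, 27, 30]
New median = 10
Delta = 10 - 8 = 2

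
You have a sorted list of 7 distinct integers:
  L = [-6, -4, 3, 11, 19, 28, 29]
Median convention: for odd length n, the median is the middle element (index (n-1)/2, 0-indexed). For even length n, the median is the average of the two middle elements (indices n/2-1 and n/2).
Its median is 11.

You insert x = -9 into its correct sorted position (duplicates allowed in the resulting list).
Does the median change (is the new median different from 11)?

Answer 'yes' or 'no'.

Old median = 11
Insert x = -9
New median = 7
Changed? yes

Answer: yes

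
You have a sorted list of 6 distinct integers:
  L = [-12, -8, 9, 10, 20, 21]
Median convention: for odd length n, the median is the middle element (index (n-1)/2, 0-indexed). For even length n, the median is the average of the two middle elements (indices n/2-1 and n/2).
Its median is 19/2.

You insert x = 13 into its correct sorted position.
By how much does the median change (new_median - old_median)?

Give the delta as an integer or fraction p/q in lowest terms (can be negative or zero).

Old median = 19/2
After inserting x = 13: new sorted = [-12, -8, 9, 10, 13, 20, 21]
New median = 10
Delta = 10 - 19/2 = 1/2

Answer: 1/2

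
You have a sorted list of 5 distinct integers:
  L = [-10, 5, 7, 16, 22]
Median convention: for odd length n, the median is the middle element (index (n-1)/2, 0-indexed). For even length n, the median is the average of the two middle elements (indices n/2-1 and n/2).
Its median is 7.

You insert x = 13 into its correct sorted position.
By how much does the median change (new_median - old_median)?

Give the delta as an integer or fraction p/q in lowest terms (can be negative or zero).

Old median = 7
After inserting x = 13: new sorted = [-10, 5, 7, 13, 16, 22]
New median = 10
Delta = 10 - 7 = 3

Answer: 3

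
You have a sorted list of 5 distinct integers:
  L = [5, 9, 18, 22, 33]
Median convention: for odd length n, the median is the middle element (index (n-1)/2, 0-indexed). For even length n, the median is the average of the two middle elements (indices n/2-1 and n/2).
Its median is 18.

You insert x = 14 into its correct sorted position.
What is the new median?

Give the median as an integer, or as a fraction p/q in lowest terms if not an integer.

Old list (sorted, length 5): [5, 9, 18, 22, 33]
Old median = 18
Insert x = 14
Old length odd (5). Middle was index 2 = 18.
New length even (6). New median = avg of two middle elements.
x = 14: 2 elements are < x, 3 elements are > x.
New sorted list: [5, 9, 14, 18, 22, 33]
New median = 16

Answer: 16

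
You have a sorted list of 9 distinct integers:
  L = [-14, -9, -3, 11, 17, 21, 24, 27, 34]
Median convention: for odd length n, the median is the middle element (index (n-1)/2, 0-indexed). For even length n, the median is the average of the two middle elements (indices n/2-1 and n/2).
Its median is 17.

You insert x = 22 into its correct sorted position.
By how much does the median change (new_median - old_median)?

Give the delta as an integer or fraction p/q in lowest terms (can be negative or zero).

Old median = 17
After inserting x = 22: new sorted = [-14, -9, -3, 11, 17, 21, 22, 24, 27, 34]
New median = 19
Delta = 19 - 17 = 2

Answer: 2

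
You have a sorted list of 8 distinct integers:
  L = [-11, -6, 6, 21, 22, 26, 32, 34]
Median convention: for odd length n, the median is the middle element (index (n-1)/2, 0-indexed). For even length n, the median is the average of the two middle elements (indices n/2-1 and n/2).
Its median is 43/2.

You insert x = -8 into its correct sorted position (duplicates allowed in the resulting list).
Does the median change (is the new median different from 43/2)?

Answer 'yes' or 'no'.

Old median = 43/2
Insert x = -8
New median = 21
Changed? yes

Answer: yes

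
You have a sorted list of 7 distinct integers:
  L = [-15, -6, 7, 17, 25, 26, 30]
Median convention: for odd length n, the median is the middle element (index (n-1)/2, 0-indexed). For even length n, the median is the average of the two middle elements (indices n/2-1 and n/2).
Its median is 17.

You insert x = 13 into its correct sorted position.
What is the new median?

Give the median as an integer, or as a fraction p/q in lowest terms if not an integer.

Old list (sorted, length 7): [-15, -6, 7, 17, 25, 26, 30]
Old median = 17
Insert x = 13
Old length odd (7). Middle was index 3 = 17.
New length even (8). New median = avg of two middle elements.
x = 13: 3 elements are < x, 4 elements are > x.
New sorted list: [-15, -6, 7, 13, 17, 25, 26, 30]
New median = 15

Answer: 15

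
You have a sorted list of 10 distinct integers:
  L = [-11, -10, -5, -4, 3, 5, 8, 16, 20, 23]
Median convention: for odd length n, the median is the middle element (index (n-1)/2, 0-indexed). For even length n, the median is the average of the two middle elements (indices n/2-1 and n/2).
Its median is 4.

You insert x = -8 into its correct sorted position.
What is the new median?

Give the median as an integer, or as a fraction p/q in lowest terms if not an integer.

Old list (sorted, length 10): [-11, -10, -5, -4, 3, 5, 8, 16, 20, 23]
Old median = 4
Insert x = -8
Old length even (10). Middle pair: indices 4,5 = 3,5.
New length odd (11). New median = single middle element.
x = -8: 2 elements are < x, 8 elements are > x.
New sorted list: [-11, -10, -8, -5, -4, 3, 5, 8, 16, 20, 23]
New median = 3

Answer: 3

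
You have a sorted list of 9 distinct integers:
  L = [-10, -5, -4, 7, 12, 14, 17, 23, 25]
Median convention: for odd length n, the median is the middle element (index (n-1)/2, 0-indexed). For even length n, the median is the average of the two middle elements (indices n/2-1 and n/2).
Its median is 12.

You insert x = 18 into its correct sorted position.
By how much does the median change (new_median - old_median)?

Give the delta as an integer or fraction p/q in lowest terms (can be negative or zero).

Answer: 1

Derivation:
Old median = 12
After inserting x = 18: new sorted = [-10, -5, -4, 7, 12, 14, 17, 18, 23, 25]
New median = 13
Delta = 13 - 12 = 1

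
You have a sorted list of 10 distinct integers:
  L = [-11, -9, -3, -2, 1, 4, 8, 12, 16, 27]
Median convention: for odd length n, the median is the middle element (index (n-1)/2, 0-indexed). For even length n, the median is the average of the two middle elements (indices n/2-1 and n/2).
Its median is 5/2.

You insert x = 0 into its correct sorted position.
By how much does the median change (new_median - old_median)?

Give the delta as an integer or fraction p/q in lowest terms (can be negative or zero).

Old median = 5/2
After inserting x = 0: new sorted = [-11, -9, -3, -2, 0, 1, 4, 8, 12, 16, 27]
New median = 1
Delta = 1 - 5/2 = -3/2

Answer: -3/2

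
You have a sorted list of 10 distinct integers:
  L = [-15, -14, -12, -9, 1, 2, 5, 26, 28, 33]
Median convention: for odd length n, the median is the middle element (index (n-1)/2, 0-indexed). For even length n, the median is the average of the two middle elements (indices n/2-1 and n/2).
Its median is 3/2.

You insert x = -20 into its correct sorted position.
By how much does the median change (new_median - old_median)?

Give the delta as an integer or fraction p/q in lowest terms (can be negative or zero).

Old median = 3/2
After inserting x = -20: new sorted = [-20, -15, -14, -12, -9, 1, 2, 5, 26, 28, 33]
New median = 1
Delta = 1 - 3/2 = -1/2

Answer: -1/2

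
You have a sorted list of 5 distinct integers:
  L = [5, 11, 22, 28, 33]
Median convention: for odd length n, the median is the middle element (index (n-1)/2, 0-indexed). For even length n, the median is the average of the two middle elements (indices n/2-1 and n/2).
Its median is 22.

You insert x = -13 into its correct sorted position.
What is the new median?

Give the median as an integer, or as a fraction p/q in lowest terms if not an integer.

Answer: 33/2

Derivation:
Old list (sorted, length 5): [5, 11, 22, 28, 33]
Old median = 22
Insert x = -13
Old length odd (5). Middle was index 2 = 22.
New length even (6). New median = avg of two middle elements.
x = -13: 0 elements are < x, 5 elements are > x.
New sorted list: [-13, 5, 11, 22, 28, 33]
New median = 33/2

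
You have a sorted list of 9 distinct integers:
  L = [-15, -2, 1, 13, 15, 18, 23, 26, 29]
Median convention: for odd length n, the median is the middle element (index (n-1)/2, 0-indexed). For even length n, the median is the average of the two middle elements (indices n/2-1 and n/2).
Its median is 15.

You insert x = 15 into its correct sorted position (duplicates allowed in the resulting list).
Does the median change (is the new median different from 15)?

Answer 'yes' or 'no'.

Old median = 15
Insert x = 15
New median = 15
Changed? no

Answer: no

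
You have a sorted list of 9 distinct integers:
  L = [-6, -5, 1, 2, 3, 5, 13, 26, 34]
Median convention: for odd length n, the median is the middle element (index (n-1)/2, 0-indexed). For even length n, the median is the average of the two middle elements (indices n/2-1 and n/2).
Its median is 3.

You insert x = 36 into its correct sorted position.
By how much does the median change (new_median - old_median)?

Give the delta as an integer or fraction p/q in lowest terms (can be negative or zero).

Answer: 1

Derivation:
Old median = 3
After inserting x = 36: new sorted = [-6, -5, 1, 2, 3, 5, 13, 26, 34, 36]
New median = 4
Delta = 4 - 3 = 1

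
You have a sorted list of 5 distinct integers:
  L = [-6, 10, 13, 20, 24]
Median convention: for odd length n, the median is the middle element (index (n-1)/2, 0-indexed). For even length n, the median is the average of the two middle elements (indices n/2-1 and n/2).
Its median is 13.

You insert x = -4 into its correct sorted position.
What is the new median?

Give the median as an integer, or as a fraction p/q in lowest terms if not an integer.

Old list (sorted, length 5): [-6, 10, 13, 20, 24]
Old median = 13
Insert x = -4
Old length odd (5). Middle was index 2 = 13.
New length even (6). New median = avg of two middle elements.
x = -4: 1 elements are < x, 4 elements are > x.
New sorted list: [-6, -4, 10, 13, 20, 24]
New median = 23/2

Answer: 23/2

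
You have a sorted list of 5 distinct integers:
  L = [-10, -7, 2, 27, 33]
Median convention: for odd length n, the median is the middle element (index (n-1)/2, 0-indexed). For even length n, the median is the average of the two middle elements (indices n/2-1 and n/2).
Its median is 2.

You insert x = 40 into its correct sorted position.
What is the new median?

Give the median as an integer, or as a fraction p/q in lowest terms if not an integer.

Answer: 29/2

Derivation:
Old list (sorted, length 5): [-10, -7, 2, 27, 33]
Old median = 2
Insert x = 40
Old length odd (5). Middle was index 2 = 2.
New length even (6). New median = avg of two middle elements.
x = 40: 5 elements are < x, 0 elements are > x.
New sorted list: [-10, -7, 2, 27, 33, 40]
New median = 29/2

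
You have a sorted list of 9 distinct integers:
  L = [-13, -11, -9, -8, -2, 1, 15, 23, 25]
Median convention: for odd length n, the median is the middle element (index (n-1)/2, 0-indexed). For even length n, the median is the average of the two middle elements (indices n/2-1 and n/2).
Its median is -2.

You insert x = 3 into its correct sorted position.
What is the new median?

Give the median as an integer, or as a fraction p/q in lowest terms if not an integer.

Answer: -1/2

Derivation:
Old list (sorted, length 9): [-13, -11, -9, -8, -2, 1, 15, 23, 25]
Old median = -2
Insert x = 3
Old length odd (9). Middle was index 4 = -2.
New length even (10). New median = avg of two middle elements.
x = 3: 6 elements are < x, 3 elements are > x.
New sorted list: [-13, -11, -9, -8, -2, 1, 3, 15, 23, 25]
New median = -1/2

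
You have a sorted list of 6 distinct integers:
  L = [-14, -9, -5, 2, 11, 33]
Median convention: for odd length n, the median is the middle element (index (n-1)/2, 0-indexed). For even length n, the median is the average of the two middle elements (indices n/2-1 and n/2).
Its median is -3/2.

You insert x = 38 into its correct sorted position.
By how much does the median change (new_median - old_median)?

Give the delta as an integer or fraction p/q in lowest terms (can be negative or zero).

Answer: 7/2

Derivation:
Old median = -3/2
After inserting x = 38: new sorted = [-14, -9, -5, 2, 11, 33, 38]
New median = 2
Delta = 2 - -3/2 = 7/2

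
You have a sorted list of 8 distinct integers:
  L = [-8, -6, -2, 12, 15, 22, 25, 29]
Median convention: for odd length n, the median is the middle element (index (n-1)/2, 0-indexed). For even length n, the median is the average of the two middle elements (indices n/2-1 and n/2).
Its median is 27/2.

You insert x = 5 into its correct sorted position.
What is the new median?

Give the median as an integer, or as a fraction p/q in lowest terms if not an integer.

Old list (sorted, length 8): [-8, -6, -2, 12, 15, 22, 25, 29]
Old median = 27/2
Insert x = 5
Old length even (8). Middle pair: indices 3,4 = 12,15.
New length odd (9). New median = single middle element.
x = 5: 3 elements are < x, 5 elements are > x.
New sorted list: [-8, -6, -2, 5, 12, 15, 22, 25, 29]
New median = 12

Answer: 12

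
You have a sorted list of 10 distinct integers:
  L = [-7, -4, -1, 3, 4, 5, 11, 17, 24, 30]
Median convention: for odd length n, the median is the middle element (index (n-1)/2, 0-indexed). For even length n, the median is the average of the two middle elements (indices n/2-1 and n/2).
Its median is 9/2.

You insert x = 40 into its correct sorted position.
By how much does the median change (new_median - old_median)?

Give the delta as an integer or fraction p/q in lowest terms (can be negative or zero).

Old median = 9/2
After inserting x = 40: new sorted = [-7, -4, -1, 3, 4, 5, 11, 17, 24, 30, 40]
New median = 5
Delta = 5 - 9/2 = 1/2

Answer: 1/2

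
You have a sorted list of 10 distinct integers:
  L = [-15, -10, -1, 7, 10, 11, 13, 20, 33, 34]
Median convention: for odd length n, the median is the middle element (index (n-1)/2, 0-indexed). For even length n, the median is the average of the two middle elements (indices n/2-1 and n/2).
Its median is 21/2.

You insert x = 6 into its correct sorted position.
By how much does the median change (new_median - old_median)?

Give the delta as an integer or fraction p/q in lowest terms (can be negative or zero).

Old median = 21/2
After inserting x = 6: new sorted = [-15, -10, -1, 6, 7, 10, 11, 13, 20, 33, 34]
New median = 10
Delta = 10 - 21/2 = -1/2

Answer: -1/2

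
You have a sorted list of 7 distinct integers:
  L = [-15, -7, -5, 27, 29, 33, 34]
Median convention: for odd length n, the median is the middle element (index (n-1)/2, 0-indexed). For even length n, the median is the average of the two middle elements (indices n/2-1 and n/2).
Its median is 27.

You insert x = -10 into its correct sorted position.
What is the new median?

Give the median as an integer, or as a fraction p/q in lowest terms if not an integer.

Answer: 11

Derivation:
Old list (sorted, length 7): [-15, -7, -5, 27, 29, 33, 34]
Old median = 27
Insert x = -10
Old length odd (7). Middle was index 3 = 27.
New length even (8). New median = avg of two middle elements.
x = -10: 1 elements are < x, 6 elements are > x.
New sorted list: [-15, -10, -7, -5, 27, 29, 33, 34]
New median = 11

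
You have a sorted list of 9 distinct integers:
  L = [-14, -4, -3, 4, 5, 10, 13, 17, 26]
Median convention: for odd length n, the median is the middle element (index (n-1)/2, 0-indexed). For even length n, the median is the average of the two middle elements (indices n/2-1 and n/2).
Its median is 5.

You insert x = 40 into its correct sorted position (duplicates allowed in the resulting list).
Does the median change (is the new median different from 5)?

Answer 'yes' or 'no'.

Old median = 5
Insert x = 40
New median = 15/2
Changed? yes

Answer: yes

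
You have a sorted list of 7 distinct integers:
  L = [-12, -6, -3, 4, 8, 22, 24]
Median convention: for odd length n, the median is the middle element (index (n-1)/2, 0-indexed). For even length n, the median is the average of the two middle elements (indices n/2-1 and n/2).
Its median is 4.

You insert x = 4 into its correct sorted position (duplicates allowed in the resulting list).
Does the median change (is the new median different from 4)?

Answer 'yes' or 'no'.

Answer: no

Derivation:
Old median = 4
Insert x = 4
New median = 4
Changed? no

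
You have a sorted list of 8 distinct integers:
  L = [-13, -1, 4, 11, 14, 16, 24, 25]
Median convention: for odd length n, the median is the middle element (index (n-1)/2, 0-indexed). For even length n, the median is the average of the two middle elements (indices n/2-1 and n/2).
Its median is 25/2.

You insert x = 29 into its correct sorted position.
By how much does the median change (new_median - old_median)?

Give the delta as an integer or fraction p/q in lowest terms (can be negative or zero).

Old median = 25/2
After inserting x = 29: new sorted = [-13, -1, 4, 11, 14, 16, 24, 25, 29]
New median = 14
Delta = 14 - 25/2 = 3/2

Answer: 3/2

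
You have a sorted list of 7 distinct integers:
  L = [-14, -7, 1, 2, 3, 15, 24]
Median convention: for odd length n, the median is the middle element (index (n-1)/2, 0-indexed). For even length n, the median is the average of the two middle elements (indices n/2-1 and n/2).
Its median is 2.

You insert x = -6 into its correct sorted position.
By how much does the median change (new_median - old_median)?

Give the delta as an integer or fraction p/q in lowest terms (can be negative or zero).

Answer: -1/2

Derivation:
Old median = 2
After inserting x = -6: new sorted = [-14, -7, -6, 1, 2, 3, 15, 24]
New median = 3/2
Delta = 3/2 - 2 = -1/2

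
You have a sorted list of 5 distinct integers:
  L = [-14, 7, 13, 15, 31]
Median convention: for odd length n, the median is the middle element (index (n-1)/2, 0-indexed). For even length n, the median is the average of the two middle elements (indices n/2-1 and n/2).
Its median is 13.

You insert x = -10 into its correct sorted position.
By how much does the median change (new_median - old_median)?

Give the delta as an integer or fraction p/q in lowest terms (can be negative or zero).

Answer: -3

Derivation:
Old median = 13
After inserting x = -10: new sorted = [-14, -10, 7, 13, 15, 31]
New median = 10
Delta = 10 - 13 = -3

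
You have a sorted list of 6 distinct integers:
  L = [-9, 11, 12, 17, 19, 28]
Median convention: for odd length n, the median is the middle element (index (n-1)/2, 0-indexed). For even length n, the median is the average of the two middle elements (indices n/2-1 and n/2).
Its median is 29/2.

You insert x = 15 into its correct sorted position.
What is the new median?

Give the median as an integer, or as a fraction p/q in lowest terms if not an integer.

Answer: 15

Derivation:
Old list (sorted, length 6): [-9, 11, 12, 17, 19, 28]
Old median = 29/2
Insert x = 15
Old length even (6). Middle pair: indices 2,3 = 12,17.
New length odd (7). New median = single middle element.
x = 15: 3 elements are < x, 3 elements are > x.
New sorted list: [-9, 11, 12, 15, 17, 19, 28]
New median = 15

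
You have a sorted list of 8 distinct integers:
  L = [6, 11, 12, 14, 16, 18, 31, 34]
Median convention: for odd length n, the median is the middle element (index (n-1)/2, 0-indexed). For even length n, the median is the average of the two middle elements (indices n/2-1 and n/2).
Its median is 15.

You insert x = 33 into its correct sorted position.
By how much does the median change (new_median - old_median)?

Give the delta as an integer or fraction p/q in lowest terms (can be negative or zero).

Answer: 1

Derivation:
Old median = 15
After inserting x = 33: new sorted = [6, 11, 12, 14, 16, 18, 31, 33, 34]
New median = 16
Delta = 16 - 15 = 1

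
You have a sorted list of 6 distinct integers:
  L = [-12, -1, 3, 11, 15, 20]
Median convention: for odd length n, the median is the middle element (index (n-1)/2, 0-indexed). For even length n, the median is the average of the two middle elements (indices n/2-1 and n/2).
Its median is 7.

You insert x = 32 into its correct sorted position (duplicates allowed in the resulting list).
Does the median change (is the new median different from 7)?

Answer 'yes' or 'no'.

Answer: yes

Derivation:
Old median = 7
Insert x = 32
New median = 11
Changed? yes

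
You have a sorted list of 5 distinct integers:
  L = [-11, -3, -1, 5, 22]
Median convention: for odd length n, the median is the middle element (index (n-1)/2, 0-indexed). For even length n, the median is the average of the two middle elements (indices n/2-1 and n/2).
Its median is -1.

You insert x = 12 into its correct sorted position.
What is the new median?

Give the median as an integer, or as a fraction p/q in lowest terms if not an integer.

Old list (sorted, length 5): [-11, -3, -1, 5, 22]
Old median = -1
Insert x = 12
Old length odd (5). Middle was index 2 = -1.
New length even (6). New median = avg of two middle elements.
x = 12: 4 elements are < x, 1 elements are > x.
New sorted list: [-11, -3, -1, 5, 12, 22]
New median = 2

Answer: 2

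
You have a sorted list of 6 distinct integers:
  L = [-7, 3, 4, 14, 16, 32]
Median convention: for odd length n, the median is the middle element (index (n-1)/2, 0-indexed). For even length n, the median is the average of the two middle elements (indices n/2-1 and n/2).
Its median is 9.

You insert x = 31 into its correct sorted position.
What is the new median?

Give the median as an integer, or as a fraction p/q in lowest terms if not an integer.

Old list (sorted, length 6): [-7, 3, 4, 14, 16, 32]
Old median = 9
Insert x = 31
Old length even (6). Middle pair: indices 2,3 = 4,14.
New length odd (7). New median = single middle element.
x = 31: 5 elements are < x, 1 elements are > x.
New sorted list: [-7, 3, 4, 14, 16, 31, 32]
New median = 14

Answer: 14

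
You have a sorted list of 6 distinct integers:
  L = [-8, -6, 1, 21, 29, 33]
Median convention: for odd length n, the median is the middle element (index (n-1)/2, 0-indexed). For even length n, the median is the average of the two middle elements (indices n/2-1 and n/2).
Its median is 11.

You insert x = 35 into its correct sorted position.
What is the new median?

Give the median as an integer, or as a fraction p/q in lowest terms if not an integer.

Answer: 21

Derivation:
Old list (sorted, length 6): [-8, -6, 1, 21, 29, 33]
Old median = 11
Insert x = 35
Old length even (6). Middle pair: indices 2,3 = 1,21.
New length odd (7). New median = single middle element.
x = 35: 6 elements are < x, 0 elements are > x.
New sorted list: [-8, -6, 1, 21, 29, 33, 35]
New median = 21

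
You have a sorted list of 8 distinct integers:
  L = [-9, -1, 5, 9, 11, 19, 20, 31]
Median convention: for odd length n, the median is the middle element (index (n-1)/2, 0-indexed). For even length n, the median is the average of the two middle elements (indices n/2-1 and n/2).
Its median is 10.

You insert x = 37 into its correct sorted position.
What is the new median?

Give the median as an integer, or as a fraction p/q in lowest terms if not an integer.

Old list (sorted, length 8): [-9, -1, 5, 9, 11, 19, 20, 31]
Old median = 10
Insert x = 37
Old length even (8). Middle pair: indices 3,4 = 9,11.
New length odd (9). New median = single middle element.
x = 37: 8 elements are < x, 0 elements are > x.
New sorted list: [-9, -1, 5, 9, 11, 19, 20, 31, 37]
New median = 11

Answer: 11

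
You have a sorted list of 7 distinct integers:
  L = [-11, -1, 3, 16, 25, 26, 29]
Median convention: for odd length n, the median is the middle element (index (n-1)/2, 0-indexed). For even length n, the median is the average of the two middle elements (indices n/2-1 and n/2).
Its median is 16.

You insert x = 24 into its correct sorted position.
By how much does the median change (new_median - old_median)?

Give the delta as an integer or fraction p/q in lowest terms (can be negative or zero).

Old median = 16
After inserting x = 24: new sorted = [-11, -1, 3, 16, 24, 25, 26, 29]
New median = 20
Delta = 20 - 16 = 4

Answer: 4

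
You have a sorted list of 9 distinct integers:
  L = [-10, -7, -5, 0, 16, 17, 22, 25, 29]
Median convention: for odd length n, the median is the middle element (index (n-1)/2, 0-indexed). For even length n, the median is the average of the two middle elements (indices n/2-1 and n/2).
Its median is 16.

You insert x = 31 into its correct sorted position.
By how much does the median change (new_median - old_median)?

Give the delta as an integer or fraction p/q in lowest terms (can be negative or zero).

Answer: 1/2

Derivation:
Old median = 16
After inserting x = 31: new sorted = [-10, -7, -5, 0, 16, 17, 22, 25, 29, 31]
New median = 33/2
Delta = 33/2 - 16 = 1/2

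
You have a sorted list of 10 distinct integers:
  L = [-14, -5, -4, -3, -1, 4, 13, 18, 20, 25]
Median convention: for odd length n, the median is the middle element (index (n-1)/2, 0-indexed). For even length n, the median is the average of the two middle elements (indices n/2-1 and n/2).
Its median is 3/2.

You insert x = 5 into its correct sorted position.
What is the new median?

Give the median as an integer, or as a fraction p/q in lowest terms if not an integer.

Answer: 4

Derivation:
Old list (sorted, length 10): [-14, -5, -4, -3, -1, 4, 13, 18, 20, 25]
Old median = 3/2
Insert x = 5
Old length even (10). Middle pair: indices 4,5 = -1,4.
New length odd (11). New median = single middle element.
x = 5: 6 elements are < x, 4 elements are > x.
New sorted list: [-14, -5, -4, -3, -1, 4, 5, 13, 18, 20, 25]
New median = 4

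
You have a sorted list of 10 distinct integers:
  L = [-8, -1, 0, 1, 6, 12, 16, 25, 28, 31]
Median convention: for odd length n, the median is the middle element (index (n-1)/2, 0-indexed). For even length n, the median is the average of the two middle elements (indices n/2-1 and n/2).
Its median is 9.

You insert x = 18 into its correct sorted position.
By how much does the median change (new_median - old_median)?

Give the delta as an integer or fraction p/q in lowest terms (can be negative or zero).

Old median = 9
After inserting x = 18: new sorted = [-8, -1, 0, 1, 6, 12, 16, 18, 25, 28, 31]
New median = 12
Delta = 12 - 9 = 3

Answer: 3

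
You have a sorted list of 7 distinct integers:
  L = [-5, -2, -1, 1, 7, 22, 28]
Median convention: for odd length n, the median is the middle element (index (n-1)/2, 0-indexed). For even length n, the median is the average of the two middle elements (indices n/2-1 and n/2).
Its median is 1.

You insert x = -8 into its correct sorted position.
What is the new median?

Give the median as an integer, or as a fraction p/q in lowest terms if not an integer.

Old list (sorted, length 7): [-5, -2, -1, 1, 7, 22, 28]
Old median = 1
Insert x = -8
Old length odd (7). Middle was index 3 = 1.
New length even (8). New median = avg of two middle elements.
x = -8: 0 elements are < x, 7 elements are > x.
New sorted list: [-8, -5, -2, -1, 1, 7, 22, 28]
New median = 0

Answer: 0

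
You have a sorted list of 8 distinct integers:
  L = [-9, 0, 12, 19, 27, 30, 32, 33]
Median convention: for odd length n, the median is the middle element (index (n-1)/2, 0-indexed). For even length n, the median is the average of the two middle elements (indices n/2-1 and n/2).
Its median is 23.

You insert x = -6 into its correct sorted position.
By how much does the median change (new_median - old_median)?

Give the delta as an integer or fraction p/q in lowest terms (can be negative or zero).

Answer: -4

Derivation:
Old median = 23
After inserting x = -6: new sorted = [-9, -6, 0, 12, 19, 27, 30, 32, 33]
New median = 19
Delta = 19 - 23 = -4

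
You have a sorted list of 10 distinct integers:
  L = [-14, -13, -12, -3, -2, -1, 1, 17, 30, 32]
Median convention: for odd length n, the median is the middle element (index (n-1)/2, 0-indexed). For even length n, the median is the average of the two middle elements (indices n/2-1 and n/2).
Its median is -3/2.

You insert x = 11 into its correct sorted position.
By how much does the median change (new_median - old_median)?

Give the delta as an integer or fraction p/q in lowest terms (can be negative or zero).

Old median = -3/2
After inserting x = 11: new sorted = [-14, -13, -12, -3, -2, -1, 1, 11, 17, 30, 32]
New median = -1
Delta = -1 - -3/2 = 1/2

Answer: 1/2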